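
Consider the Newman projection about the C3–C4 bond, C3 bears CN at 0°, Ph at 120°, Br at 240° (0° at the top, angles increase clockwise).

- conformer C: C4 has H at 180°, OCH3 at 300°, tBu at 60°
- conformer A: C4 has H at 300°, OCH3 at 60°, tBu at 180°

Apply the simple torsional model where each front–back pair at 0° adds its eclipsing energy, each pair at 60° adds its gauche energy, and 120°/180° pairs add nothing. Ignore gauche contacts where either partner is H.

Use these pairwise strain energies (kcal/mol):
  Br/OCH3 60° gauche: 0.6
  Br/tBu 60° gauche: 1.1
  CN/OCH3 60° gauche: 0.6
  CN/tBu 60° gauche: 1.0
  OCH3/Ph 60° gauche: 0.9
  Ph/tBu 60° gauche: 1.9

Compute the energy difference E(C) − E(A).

-0.4 kcal/mol

C (staggered): CN(0°)/OCH3(300°) gauche 0.6; CN(0°)/tBu(60°) gauche 1.0; Ph(120°)/tBu(60°) gauche 1.9; Br(240°)/OCH3(300°) gauche 0.6 → 4.1 kcal/mol.
A (staggered): CN(0°)/OCH3(60°) gauche 0.6; Ph(120°)/OCH3(60°) gauche 0.9; Ph(120°)/tBu(180°) gauche 1.9; Br(240°)/tBu(180°) gauche 1.1 → 4.5 kcal/mol.
E(C) − E(A) = 4.1 − 4.5 = -0.4 kcal/mol.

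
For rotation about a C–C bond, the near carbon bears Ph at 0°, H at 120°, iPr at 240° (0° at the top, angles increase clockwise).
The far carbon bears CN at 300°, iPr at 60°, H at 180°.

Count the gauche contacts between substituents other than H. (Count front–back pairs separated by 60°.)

Non-H gauche pairs: Ph(0°)/CN(300°); Ph(0°)/iPr(60°); iPr(240°)/CN(300°) — 3 interactions.

3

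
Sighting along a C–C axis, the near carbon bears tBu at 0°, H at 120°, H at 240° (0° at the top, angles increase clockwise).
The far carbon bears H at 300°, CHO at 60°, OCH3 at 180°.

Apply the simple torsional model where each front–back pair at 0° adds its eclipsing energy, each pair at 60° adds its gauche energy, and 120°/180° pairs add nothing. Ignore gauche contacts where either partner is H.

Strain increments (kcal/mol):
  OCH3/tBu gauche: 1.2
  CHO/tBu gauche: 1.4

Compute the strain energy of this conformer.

This conformer is staggered. tBu at 0° is gauche with CHO at 60° (1.4). Total 1.4 kcal/mol.

1.4 kcal/mol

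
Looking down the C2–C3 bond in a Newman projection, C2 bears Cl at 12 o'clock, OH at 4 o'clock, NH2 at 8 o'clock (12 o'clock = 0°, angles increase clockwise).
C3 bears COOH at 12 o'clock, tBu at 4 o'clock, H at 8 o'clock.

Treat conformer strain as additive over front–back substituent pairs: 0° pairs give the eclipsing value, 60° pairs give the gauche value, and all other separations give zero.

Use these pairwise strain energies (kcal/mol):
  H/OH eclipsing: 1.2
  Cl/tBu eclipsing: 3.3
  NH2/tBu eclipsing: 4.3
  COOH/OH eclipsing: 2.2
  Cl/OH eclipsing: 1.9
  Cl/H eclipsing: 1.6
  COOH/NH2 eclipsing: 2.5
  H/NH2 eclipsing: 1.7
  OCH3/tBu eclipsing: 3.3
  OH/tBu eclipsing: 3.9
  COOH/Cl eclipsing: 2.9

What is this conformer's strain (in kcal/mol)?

8.5 kcal/mol

This conformer (eclipsed): Cl(0°)/COOH(0°) eclipsed 2.9; OH(120°)/tBu(120°) eclipsed 3.9; NH2(240°)/H(240°) eclipsed 1.7 → 8.5 kcal/mol.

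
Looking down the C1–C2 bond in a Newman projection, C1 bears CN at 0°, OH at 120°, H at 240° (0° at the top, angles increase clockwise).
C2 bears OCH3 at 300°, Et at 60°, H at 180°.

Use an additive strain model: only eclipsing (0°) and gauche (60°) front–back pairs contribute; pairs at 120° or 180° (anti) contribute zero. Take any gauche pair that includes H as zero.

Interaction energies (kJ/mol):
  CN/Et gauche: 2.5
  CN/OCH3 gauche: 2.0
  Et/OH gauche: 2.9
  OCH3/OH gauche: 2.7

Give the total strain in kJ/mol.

7.4 kJ/mol

This conformer (staggered): CN(0°)/OCH3(300°) gauche 2.0; CN(0°)/Et(60°) gauche 2.5; OH(120°)/Et(60°) gauche 2.9 → 7.4 kJ/mol.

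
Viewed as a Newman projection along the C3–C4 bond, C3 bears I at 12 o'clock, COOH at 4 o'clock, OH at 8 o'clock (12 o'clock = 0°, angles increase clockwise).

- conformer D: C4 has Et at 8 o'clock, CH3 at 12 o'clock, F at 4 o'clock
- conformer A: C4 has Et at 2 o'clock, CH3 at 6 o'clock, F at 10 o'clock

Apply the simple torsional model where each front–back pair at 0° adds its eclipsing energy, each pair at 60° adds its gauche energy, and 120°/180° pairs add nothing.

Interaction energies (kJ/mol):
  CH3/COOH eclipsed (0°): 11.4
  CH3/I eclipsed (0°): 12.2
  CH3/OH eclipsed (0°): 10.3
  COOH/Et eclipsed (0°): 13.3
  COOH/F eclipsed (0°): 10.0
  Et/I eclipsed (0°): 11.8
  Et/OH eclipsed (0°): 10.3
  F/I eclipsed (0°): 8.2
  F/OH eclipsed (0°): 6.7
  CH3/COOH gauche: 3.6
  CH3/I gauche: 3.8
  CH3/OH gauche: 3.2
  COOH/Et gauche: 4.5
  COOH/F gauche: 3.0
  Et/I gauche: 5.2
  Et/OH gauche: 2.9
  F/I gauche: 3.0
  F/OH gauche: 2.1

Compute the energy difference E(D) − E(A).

+10.9 kJ/mol

D (eclipsed): I(0°)/CH3(0°) eclipsed 12.2; COOH(120°)/F(120°) eclipsed 10.0; OH(240°)/Et(240°) eclipsed 10.3 → 32.5 kJ/mol.
A (staggered): I(0°)/Et(60°) gauche 5.2; I(0°)/F(300°) gauche 3.0; COOH(120°)/Et(60°) gauche 4.5; COOH(120°)/CH3(180°) gauche 3.6; OH(240°)/CH3(180°) gauche 3.2; OH(240°)/F(300°) gauche 2.1 → 21.6 kJ/mol.
E(D) − E(A) = 32.5 − 21.6 = +10.9 kJ/mol.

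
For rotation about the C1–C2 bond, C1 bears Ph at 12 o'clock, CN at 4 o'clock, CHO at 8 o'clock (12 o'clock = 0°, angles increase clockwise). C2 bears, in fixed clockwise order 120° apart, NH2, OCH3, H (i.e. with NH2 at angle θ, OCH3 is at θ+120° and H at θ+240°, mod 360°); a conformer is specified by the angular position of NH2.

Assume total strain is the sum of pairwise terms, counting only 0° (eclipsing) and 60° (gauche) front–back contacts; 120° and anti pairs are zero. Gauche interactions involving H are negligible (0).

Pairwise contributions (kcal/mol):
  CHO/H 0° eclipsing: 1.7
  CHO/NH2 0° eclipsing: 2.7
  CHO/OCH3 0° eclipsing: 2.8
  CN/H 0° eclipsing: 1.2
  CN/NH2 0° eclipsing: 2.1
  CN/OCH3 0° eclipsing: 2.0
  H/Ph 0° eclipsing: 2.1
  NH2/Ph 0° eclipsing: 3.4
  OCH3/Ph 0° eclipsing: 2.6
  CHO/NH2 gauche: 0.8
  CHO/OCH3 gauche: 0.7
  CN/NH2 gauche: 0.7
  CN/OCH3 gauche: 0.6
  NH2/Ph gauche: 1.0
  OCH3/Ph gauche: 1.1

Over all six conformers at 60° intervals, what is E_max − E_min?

NH2 at 0° (eclipsed): Ph(0°)/NH2(0°) eclipsed 3.4; CN(120°)/OCH3(120°) eclipsed 2.0; CHO(240°)/H(240°) eclipsed 1.7 → 7.1 kcal/mol.
NH2 at 60° (staggered): Ph(0°)/NH2(60°) gauche 1.0; CN(120°)/NH2(60°) gauche 0.7; CN(120°)/OCH3(180°) gauche 0.6; CHO(240°)/OCH3(180°) gauche 0.7 → 3.0 kcal/mol.
NH2 at 120° (eclipsed): Ph(0°)/H(0°) eclipsed 2.1; CN(120°)/NH2(120°) eclipsed 2.1; CHO(240°)/OCH3(240°) eclipsed 2.8 → 7.0 kcal/mol.
NH2 at 180° (staggered): Ph(0°)/OCH3(300°) gauche 1.1; CN(120°)/NH2(180°) gauche 0.7; CHO(240°)/NH2(180°) gauche 0.8; CHO(240°)/OCH3(300°) gauche 0.7 → 3.3 kcal/mol.
NH2 at 240° (eclipsed): Ph(0°)/OCH3(0°) eclipsed 2.6; CN(120°)/H(120°) eclipsed 1.2; CHO(240°)/NH2(240°) eclipsed 2.7 → 6.5 kcal/mol.
NH2 at 300° (staggered): Ph(0°)/NH2(300°) gauche 1.0; Ph(0°)/OCH3(60°) gauche 1.1; CN(120°)/OCH3(60°) gauche 0.6; CHO(240°)/NH2(300°) gauche 0.8 → 3.5 kcal/mol.
Max at 0° (7.1 kcal/mol), min at 60° (3.0 kcal/mol); barrier = 4.1 kcal/mol.

4.1 kcal/mol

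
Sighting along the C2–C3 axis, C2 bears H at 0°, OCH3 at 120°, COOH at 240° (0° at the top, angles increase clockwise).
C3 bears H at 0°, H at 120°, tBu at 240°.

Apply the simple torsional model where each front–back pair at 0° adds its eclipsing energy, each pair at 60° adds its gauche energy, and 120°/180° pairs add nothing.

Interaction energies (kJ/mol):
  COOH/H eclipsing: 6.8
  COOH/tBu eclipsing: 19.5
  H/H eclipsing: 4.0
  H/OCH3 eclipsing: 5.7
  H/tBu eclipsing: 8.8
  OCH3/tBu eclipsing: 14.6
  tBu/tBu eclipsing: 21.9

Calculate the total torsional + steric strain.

29.2 kJ/mol

This conformer (eclipsed): H–H eclipsed, OCH3–H eclipsed, COOH–tBu eclipsed; 4.0 + 5.7 + 19.5 = 29.2 kJ/mol.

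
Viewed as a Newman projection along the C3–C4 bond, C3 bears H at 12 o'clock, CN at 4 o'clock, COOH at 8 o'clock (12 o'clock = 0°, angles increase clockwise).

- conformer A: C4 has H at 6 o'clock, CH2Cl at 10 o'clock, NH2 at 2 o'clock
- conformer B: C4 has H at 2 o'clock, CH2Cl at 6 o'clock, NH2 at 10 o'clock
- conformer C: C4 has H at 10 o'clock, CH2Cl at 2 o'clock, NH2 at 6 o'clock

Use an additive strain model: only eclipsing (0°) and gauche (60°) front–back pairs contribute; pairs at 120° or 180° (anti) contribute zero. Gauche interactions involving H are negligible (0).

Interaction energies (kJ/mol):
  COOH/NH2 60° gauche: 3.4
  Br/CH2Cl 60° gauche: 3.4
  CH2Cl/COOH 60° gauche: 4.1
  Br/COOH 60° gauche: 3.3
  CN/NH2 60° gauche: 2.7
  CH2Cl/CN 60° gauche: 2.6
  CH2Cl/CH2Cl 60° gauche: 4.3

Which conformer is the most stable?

A

A (staggered): CN(120°)/NH2(60°) gauche 2.7; COOH(240°)/CH2Cl(300°) gauche 4.1 → 6.8 kJ/mol.
B (staggered): CN(120°)/CH2Cl(180°) gauche 2.6; COOH(240°)/CH2Cl(180°) gauche 4.1; COOH(240°)/NH2(300°) gauche 3.4 → 10.1 kJ/mol.
C (staggered): CN(120°)/CH2Cl(60°) gauche 2.6; CN(120°)/NH2(180°) gauche 2.7; COOH(240°)/NH2(180°) gauche 3.4 → 8.7 kJ/mol.
A has the lowest total (6.8 kJ/mol).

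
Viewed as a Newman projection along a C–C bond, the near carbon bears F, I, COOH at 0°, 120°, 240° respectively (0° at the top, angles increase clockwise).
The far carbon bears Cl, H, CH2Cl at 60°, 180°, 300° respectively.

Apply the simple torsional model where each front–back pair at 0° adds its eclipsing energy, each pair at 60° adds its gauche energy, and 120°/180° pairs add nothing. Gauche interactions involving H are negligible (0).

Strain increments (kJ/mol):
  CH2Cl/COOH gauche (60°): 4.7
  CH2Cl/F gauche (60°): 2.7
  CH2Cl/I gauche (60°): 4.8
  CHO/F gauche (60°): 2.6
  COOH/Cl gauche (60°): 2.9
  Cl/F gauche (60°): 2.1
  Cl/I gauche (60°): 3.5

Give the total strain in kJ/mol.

13.0 kJ/mol

This conformer (staggered): F–Cl gauche, F–CH2Cl gauche, I–Cl gauche, COOH–CH2Cl gauche; 2.1 + 2.7 + 3.5 + 4.7 = 13.0 kJ/mol.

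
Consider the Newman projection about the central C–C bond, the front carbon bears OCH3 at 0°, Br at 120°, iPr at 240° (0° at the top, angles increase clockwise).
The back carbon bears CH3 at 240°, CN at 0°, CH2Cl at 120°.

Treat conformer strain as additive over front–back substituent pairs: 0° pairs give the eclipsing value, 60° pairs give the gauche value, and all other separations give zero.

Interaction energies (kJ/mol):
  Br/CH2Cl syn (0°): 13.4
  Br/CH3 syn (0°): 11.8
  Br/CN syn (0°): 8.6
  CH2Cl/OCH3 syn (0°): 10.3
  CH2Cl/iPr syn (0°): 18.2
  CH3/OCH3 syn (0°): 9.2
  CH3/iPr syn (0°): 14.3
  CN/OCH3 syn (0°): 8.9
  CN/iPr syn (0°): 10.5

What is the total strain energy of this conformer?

This conformer (eclipsed): OCH3–CN eclipsed, Br–CH2Cl eclipsed, iPr–CH3 eclipsed; 8.9 + 13.4 + 14.3 = 36.6 kJ/mol.

36.6 kJ/mol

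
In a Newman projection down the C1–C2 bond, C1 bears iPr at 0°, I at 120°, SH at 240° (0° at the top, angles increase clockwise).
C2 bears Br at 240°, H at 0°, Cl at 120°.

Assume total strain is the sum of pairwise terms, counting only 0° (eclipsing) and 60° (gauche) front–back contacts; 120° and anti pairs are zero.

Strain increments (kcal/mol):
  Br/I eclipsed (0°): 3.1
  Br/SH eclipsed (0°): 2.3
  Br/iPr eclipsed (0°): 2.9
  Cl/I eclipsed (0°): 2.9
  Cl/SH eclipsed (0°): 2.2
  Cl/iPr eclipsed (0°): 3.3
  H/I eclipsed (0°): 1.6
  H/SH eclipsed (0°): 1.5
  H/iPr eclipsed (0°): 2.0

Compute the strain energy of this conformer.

7.2 kcal/mol

This conformer (eclipsed): iPr(0°)/H(0°) eclipsed 2.0; I(120°)/Cl(120°) eclipsed 2.9; SH(240°)/Br(240°) eclipsed 2.3 → 7.2 kcal/mol.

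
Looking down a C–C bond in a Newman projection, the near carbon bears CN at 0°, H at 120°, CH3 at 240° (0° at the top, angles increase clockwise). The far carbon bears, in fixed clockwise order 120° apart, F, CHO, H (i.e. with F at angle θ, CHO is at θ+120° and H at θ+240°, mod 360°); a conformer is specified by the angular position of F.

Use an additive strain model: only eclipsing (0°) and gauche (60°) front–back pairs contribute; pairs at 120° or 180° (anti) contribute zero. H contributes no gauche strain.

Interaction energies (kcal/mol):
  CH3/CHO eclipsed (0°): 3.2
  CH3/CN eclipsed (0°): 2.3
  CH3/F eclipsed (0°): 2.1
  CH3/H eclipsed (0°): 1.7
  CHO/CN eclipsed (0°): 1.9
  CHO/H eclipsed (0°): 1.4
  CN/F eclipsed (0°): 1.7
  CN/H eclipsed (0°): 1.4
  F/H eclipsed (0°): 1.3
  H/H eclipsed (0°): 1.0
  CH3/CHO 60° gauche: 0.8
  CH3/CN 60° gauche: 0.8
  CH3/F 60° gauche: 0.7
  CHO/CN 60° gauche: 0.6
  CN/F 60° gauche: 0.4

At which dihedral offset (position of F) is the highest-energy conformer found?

120°

F at 0° (eclipsed): CN(0°)/F(0°) eclipsed 1.7; H(120°)/CHO(120°) eclipsed 1.4; CH3(240°)/H(240°) eclipsed 1.7 → 4.8 kcal/mol.
F at 60° (staggered): CN(0°)/F(60°) gauche 0.4; CH3(240°)/CHO(180°) gauche 0.8 → 1.2 kcal/mol.
F at 120° (eclipsed): CN(0°)/H(0°) eclipsed 1.4; H(120°)/F(120°) eclipsed 1.3; CH3(240°)/CHO(240°) eclipsed 3.2 → 5.9 kcal/mol.
F at 180° (staggered): CN(0°)/CHO(300°) gauche 0.6; CH3(240°)/F(180°) gauche 0.7; CH3(240°)/CHO(300°) gauche 0.8 → 2.1 kcal/mol.
F at 240° (eclipsed): CN(0°)/CHO(0°) eclipsed 1.9; H(120°)/H(120°) eclipsed 1.0; CH3(240°)/F(240°) eclipsed 2.1 → 5.0 kcal/mol.
F at 300° (staggered): CN(0°)/F(300°) gauche 0.4; CN(0°)/CHO(60°) gauche 0.6; CH3(240°)/F(300°) gauche 0.7 → 1.7 kcal/mol.
The maximum (5.9 kcal/mol) occurs with F at 120°.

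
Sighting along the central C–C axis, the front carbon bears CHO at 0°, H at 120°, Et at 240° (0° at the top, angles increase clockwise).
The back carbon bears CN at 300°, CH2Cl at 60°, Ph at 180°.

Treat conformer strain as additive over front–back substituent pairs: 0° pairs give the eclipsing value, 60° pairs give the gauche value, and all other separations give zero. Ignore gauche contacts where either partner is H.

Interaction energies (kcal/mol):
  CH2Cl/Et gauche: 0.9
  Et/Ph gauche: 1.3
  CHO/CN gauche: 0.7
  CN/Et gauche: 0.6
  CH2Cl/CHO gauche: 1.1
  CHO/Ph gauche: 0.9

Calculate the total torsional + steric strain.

This conformer (staggered): CHO–CN gauche, CHO–CH2Cl gauche, Et–CN gauche, Et–Ph gauche; 0.7 + 1.1 + 0.6 + 1.3 = 3.7 kcal/mol.

3.7 kcal/mol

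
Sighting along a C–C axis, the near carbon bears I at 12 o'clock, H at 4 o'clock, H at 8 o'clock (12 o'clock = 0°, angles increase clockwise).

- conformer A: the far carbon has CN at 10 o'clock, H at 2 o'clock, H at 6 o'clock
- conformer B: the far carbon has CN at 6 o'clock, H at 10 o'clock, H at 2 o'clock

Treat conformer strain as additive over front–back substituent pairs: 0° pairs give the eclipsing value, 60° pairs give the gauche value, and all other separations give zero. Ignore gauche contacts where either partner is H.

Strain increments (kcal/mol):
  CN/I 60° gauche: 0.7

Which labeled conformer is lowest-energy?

A (staggered): I(0°)/CN(300°) gauche 0.7 → 0.7 kcal/mol.
B (staggered): no non-H gauche contacts → 0.0 kcal/mol.
B has the lowest total (0.0 kcal/mol).

B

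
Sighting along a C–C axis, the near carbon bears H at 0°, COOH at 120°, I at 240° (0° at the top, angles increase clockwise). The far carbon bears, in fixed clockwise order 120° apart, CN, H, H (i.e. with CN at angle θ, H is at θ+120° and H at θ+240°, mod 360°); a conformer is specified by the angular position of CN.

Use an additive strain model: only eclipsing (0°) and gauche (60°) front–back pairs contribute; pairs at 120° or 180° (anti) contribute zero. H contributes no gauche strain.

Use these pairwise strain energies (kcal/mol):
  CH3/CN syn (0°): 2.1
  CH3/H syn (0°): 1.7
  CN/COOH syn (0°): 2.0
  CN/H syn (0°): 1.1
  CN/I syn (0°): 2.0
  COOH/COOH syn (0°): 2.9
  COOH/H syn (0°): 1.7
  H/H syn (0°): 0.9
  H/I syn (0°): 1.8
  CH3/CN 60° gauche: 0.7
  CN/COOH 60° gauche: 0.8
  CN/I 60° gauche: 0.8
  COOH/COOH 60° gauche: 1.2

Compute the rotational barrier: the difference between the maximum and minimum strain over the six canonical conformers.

3.9 kcal/mol

CN at 0° (eclipsed): H(0°)/CN(0°) eclipsed 1.1; COOH(120°)/H(120°) eclipsed 1.7; I(240°)/H(240°) eclipsed 1.8 → 4.6 kcal/mol.
CN at 60° (staggered): COOH(120°)/CN(60°) gauche 0.8 → 0.8 kcal/mol.
CN at 120° (eclipsed): H(0°)/H(0°) eclipsed 0.9; COOH(120°)/CN(120°) eclipsed 2.0; I(240°)/H(240°) eclipsed 1.8 → 4.7 kcal/mol.
CN at 180° (staggered): COOH(120°)/CN(180°) gauche 0.8; I(240°)/CN(180°) gauche 0.8 → 1.6 kcal/mol.
CN at 240° (eclipsed): H(0°)/H(0°) eclipsed 0.9; COOH(120°)/H(120°) eclipsed 1.7; I(240°)/CN(240°) eclipsed 2.0 → 4.6 kcal/mol.
CN at 300° (staggered): I(240°)/CN(300°) gauche 0.8 → 0.8 kcal/mol.
Max at 120° (4.7 kcal/mol), min at 60° (0.8 kcal/mol); barrier = 3.9 kcal/mol.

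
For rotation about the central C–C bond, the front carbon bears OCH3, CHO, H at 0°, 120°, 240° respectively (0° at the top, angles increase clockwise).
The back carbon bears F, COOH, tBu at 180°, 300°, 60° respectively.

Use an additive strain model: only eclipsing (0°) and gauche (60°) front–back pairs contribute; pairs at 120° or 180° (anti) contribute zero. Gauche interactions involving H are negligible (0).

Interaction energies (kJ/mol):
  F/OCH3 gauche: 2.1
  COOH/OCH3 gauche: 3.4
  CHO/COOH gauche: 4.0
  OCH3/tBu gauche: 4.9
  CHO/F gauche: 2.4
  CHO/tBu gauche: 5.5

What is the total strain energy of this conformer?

This conformer (staggered): OCH3(0°)/COOH(300°) gauche 3.4; OCH3(0°)/tBu(60°) gauche 4.9; CHO(120°)/F(180°) gauche 2.4; CHO(120°)/tBu(60°) gauche 5.5 → 16.2 kJ/mol.

16.2 kJ/mol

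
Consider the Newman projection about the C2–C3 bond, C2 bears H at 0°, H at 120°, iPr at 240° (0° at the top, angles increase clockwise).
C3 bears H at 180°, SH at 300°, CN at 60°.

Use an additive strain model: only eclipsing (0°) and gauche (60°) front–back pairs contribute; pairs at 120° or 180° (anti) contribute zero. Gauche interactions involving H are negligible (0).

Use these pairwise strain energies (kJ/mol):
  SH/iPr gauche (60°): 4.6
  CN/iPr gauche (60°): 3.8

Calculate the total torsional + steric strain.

4.6 kJ/mol

This conformer is staggered. iPr at 240° is gauche with SH at 300° (4.6). Total 4.6 kJ/mol.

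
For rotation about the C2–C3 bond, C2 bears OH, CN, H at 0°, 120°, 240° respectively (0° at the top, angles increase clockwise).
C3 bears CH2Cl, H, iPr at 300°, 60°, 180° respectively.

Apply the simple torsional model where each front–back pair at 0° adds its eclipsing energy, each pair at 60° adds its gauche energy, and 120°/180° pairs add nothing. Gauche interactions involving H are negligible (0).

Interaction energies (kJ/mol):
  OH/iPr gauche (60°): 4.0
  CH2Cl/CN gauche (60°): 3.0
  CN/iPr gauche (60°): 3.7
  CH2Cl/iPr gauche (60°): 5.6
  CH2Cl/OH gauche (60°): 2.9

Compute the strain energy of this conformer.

6.6 kJ/mol

This conformer (staggered): OH–CH2Cl gauche, CN–iPr gauche; 2.9 + 3.7 = 6.6 kJ/mol.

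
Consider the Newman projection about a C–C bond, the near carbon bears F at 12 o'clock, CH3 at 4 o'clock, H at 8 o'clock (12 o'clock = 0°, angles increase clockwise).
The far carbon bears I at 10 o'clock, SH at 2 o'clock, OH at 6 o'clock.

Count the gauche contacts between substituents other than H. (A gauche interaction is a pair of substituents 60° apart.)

Non-H gauche pairs: F(0°)/I(300°); F(0°)/SH(60°); CH3(120°)/SH(60°); CH3(120°)/OH(180°) — 4 interactions.

4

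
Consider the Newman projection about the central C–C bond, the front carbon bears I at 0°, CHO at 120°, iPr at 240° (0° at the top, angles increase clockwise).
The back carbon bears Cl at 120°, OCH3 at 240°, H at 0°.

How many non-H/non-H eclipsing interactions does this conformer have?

2

Non-H eclipsing pairs: CHO(120°)/Cl(120°); iPr(240°)/OCH3(240°) — 2 interactions.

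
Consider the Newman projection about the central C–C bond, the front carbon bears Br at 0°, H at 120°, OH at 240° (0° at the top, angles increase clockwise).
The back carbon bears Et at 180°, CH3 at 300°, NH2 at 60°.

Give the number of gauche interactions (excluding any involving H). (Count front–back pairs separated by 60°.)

4

Non-H gauche pairs: Br(0°)/CH3(300°); Br(0°)/NH2(60°); OH(240°)/Et(180°); OH(240°)/CH3(300°) — 4 interactions.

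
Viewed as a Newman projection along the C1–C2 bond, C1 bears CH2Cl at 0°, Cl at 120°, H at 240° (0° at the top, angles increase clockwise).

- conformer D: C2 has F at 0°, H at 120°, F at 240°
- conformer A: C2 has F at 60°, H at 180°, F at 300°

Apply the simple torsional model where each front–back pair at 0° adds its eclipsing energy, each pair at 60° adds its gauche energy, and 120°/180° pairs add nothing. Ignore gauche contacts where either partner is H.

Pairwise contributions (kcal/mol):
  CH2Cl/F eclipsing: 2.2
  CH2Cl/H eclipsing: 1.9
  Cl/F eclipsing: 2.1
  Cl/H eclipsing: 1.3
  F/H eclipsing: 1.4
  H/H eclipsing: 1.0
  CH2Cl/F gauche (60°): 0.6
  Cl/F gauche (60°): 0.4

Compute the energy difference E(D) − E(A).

D (eclipsed): CH2Cl(0°)/F(0°) eclipsed 2.2; Cl(120°)/H(120°) eclipsed 1.3; H(240°)/F(240°) eclipsed 1.4 → 4.9 kcal/mol.
A (staggered): CH2Cl(0°)/F(60°) gauche 0.6; CH2Cl(0°)/F(300°) gauche 0.6; Cl(120°)/F(60°) gauche 0.4 → 1.6 kcal/mol.
E(D) − E(A) = 4.9 − 1.6 = +3.3 kcal/mol.

+3.3 kcal/mol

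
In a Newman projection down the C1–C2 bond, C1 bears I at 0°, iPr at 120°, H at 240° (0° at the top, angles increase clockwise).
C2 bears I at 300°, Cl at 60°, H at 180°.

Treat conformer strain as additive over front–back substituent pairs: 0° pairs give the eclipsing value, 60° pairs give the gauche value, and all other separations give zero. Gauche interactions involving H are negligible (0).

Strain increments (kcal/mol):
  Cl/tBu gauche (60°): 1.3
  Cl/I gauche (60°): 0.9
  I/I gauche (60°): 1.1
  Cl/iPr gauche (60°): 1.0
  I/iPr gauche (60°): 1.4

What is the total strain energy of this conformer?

3.0 kcal/mol

This conformer is staggered. I at 0° is gauche with I at 300° (1.1); I at 0° is gauche with Cl at 60° (0.9); iPr at 120° is gauche with Cl at 60° (1.0). Total 3.0 kcal/mol.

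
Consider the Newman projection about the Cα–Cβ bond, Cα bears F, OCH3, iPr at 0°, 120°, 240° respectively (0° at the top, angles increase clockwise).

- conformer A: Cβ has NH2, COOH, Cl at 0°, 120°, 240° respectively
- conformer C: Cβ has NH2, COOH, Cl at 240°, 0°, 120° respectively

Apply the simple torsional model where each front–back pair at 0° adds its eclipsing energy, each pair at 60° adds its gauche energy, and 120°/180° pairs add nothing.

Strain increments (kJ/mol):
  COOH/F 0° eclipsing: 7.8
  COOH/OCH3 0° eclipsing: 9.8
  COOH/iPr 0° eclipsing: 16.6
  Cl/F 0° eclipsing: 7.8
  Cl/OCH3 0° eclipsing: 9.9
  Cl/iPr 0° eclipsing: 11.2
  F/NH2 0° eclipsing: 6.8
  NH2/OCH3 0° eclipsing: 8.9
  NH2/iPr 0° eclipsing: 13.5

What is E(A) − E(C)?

-3.4 kJ/mol

A (eclipsed): F(0°)/NH2(0°) eclipsed 6.8; OCH3(120°)/COOH(120°) eclipsed 9.8; iPr(240°)/Cl(240°) eclipsed 11.2 → 27.8 kJ/mol.
C (eclipsed): F(0°)/COOH(0°) eclipsed 7.8; OCH3(120°)/Cl(120°) eclipsed 9.9; iPr(240°)/NH2(240°) eclipsed 13.5 → 31.2 kJ/mol.
E(A) − E(C) = 27.8 − 31.2 = -3.4 kJ/mol.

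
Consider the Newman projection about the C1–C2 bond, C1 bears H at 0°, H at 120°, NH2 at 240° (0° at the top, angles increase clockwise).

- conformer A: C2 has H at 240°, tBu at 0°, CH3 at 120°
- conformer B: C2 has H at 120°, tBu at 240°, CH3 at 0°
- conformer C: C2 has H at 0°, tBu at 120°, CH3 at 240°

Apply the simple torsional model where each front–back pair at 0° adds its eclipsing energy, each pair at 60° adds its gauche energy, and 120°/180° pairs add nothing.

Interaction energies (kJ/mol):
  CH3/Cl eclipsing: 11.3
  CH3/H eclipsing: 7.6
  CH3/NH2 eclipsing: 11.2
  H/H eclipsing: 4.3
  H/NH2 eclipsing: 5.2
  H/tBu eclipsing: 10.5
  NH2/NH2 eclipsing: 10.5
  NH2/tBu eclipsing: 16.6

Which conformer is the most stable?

A

A (eclipsed): H–tBu eclipsed, H–CH3 eclipsed, NH2–H eclipsed; 10.5 + 7.6 + 5.2 = 23.3 kJ/mol.
B (eclipsed): H–CH3 eclipsed, H–H eclipsed, NH2–tBu eclipsed; 7.6 + 4.3 + 16.6 = 28.5 kJ/mol.
C (eclipsed): H–H eclipsed, H–tBu eclipsed, NH2–CH3 eclipsed; 4.3 + 10.5 + 11.2 = 26.0 kJ/mol.
A has the lowest total (23.3 kJ/mol).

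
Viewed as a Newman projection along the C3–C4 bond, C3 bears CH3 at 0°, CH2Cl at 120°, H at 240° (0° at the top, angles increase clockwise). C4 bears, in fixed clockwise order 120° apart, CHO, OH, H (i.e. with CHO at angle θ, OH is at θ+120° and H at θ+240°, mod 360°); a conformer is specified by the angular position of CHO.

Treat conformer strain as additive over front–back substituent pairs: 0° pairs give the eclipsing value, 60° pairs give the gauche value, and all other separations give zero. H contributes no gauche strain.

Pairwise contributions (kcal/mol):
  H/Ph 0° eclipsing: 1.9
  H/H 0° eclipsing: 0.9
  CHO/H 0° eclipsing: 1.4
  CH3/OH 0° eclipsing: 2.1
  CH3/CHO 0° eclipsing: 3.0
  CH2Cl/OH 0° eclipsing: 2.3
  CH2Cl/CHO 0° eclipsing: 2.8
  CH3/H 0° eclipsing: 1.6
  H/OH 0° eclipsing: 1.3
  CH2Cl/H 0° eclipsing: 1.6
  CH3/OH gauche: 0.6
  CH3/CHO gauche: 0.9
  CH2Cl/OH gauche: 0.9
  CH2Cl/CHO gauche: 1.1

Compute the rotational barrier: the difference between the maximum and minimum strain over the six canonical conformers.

4.5 kcal/mol

CHO at 0° (eclipsed): CH3(0°)/CHO(0°) eclipsed 3.0; CH2Cl(120°)/OH(120°) eclipsed 2.3; H(240°)/H(240°) eclipsed 0.9 → 6.2 kcal/mol.
CHO at 60° (staggered): CH3(0°)/CHO(60°) gauche 0.9; CH2Cl(120°)/CHO(60°) gauche 1.1; CH2Cl(120°)/OH(180°) gauche 0.9 → 2.9 kcal/mol.
CHO at 120° (eclipsed): CH3(0°)/H(0°) eclipsed 1.6; CH2Cl(120°)/CHO(120°) eclipsed 2.8; H(240°)/OH(240°) eclipsed 1.3 → 5.7 kcal/mol.
CHO at 180° (staggered): CH3(0°)/OH(300°) gauche 0.6; CH2Cl(120°)/CHO(180°) gauche 1.1 → 1.7 kcal/mol.
CHO at 240° (eclipsed): CH3(0°)/OH(0°) eclipsed 2.1; CH2Cl(120°)/H(120°) eclipsed 1.6; H(240°)/CHO(240°) eclipsed 1.4 → 5.1 kcal/mol.
CHO at 300° (staggered): CH3(0°)/CHO(300°) gauche 0.9; CH3(0°)/OH(60°) gauche 0.6; CH2Cl(120°)/OH(60°) gauche 0.9 → 2.4 kcal/mol.
Max at 0° (6.2 kcal/mol), min at 180° (1.7 kcal/mol); barrier = 4.5 kcal/mol.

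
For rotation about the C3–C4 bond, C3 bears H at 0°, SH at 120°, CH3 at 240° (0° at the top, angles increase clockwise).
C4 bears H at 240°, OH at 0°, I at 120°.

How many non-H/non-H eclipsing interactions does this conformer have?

1

Non-H eclipsing pairs: SH(120°)/I(120°) — 1 interaction.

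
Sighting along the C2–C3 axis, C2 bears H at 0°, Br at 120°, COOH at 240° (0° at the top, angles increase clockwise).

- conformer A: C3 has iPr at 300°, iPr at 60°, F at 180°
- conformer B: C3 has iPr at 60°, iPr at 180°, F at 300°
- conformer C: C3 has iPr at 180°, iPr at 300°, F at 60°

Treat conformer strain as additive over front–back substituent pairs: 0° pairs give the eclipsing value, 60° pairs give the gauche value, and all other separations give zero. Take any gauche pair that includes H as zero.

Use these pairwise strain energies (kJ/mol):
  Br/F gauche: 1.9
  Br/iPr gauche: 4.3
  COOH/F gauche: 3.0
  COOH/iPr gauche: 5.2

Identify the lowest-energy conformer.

A (staggered): Br–iPr gauche, Br–F gauche, COOH–iPr gauche, COOH–F gauche; 4.3 + 1.9 + 5.2 + 3.0 = 14.4 kJ/mol.
B (staggered): Br–iPr gauche, Br–iPr gauche, COOH–iPr gauche, COOH–F gauche; 4.3 + 4.3 + 5.2 + 3.0 = 16.8 kJ/mol.
C (staggered): Br–iPr gauche, Br–F gauche, COOH–iPr gauche, COOH–iPr gauche; 4.3 + 1.9 + 5.2 + 5.2 = 16.6 kJ/mol.
A has the lowest total (14.4 kJ/mol).

A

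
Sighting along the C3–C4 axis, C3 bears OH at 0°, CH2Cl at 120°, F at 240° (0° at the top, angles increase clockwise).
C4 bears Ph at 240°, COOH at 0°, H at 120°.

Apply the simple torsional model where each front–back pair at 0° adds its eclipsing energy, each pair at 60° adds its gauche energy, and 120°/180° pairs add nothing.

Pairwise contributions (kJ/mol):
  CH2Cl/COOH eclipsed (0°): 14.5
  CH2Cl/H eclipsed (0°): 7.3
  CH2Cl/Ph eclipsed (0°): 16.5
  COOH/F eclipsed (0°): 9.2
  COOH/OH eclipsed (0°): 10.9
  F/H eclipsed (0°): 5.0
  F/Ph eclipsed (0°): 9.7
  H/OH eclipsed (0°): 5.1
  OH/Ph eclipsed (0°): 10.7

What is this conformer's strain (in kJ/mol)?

This conformer (eclipsed): OH(0°)/COOH(0°) eclipsed 10.9; CH2Cl(120°)/H(120°) eclipsed 7.3; F(240°)/Ph(240°) eclipsed 9.7 → 27.9 kJ/mol.

27.9 kJ/mol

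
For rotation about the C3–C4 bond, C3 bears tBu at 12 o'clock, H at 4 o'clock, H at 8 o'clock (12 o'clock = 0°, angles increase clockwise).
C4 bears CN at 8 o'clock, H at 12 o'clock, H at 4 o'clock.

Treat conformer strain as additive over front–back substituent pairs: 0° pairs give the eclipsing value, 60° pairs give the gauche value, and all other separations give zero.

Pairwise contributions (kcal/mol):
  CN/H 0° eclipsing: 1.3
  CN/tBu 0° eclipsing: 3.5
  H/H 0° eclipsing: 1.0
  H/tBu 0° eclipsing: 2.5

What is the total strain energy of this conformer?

This conformer (eclipsed): tBu(0°)/H(0°) eclipsed 2.5; H(120°)/H(120°) eclipsed 1.0; H(240°)/CN(240°) eclipsed 1.3 → 4.8 kcal/mol.

4.8 kcal/mol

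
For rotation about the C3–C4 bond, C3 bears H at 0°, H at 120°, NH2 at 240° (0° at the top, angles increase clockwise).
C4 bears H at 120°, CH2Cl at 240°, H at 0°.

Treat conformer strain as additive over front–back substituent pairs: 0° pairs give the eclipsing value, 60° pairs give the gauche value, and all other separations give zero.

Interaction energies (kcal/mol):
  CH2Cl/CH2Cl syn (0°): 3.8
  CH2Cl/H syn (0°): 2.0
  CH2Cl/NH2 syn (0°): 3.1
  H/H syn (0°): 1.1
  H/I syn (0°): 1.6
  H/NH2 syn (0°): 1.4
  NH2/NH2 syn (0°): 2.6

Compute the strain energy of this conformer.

5.3 kcal/mol

This conformer (eclipsed): H–H eclipsed, H–H eclipsed, NH2–CH2Cl eclipsed; 1.1 + 1.1 + 3.1 = 5.3 kcal/mol.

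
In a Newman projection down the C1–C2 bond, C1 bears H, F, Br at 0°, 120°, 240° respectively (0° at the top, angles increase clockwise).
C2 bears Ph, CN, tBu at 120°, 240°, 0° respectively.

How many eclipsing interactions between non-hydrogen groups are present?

Non-H eclipsing pairs: F(120°)/Ph(120°); Br(240°)/CN(240°) — 2 interactions.

2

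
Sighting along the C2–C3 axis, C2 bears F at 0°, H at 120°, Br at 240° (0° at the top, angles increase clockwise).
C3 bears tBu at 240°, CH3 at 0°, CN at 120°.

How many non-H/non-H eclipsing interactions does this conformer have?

2

Non-H eclipsing pairs: F(0°)/CH3(0°); Br(240°)/tBu(240°) — 2 interactions.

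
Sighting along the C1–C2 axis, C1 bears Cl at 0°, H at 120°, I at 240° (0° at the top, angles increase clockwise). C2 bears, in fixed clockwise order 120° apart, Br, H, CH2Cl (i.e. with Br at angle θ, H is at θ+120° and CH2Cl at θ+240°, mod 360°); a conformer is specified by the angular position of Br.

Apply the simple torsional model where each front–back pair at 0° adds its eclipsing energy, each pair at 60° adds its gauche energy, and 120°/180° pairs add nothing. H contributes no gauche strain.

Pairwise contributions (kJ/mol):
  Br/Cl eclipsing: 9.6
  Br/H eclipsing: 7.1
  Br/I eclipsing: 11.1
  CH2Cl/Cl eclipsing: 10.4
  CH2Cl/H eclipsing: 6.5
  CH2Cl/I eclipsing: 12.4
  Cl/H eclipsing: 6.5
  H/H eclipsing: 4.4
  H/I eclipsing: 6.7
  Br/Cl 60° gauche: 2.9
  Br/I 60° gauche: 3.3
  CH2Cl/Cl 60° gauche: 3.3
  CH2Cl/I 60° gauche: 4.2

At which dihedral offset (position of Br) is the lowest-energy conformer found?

Br at 0° (eclipsed): Cl–Br eclipsed, H–H eclipsed, I–CH2Cl eclipsed; 9.6 + 4.4 + 12.4 = 26.4 kJ/mol.
Br at 60° (staggered): Cl–Br gauche, Cl–CH2Cl gauche, I–CH2Cl gauche; 2.9 + 3.3 + 4.2 = 10.4 kJ/mol.
Br at 120° (eclipsed): Cl–CH2Cl eclipsed, H–Br eclipsed, I–H eclipsed; 10.4 + 7.1 + 6.7 = 24.2 kJ/mol.
Br at 180° (staggered): Cl–CH2Cl gauche, I–Br gauche; 3.3 + 3.3 = 6.6 kJ/mol.
Br at 240° (eclipsed): Cl–H eclipsed, H–CH2Cl eclipsed, I–Br eclipsed; 6.5 + 6.5 + 11.1 = 24.1 kJ/mol.
Br at 300° (staggered): Cl–Br gauche, I–Br gauche, I–CH2Cl gauche; 2.9 + 3.3 + 4.2 = 10.4 kJ/mol.
The minimum (6.6 kJ/mol) occurs with Br at 180°.

180°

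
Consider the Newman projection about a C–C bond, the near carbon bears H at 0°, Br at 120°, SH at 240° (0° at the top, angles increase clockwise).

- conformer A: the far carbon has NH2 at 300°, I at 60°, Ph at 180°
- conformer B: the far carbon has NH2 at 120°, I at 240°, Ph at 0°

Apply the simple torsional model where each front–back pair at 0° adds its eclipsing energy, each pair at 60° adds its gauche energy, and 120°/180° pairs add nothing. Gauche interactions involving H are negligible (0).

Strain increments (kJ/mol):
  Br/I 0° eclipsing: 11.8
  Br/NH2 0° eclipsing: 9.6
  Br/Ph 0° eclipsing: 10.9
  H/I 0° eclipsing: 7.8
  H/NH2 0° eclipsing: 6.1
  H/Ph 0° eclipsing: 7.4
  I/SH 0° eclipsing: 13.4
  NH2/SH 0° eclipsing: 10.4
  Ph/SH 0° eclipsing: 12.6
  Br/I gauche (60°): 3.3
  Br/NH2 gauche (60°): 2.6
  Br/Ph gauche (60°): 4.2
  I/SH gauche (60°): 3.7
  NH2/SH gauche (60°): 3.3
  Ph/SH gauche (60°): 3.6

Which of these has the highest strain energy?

B

A is staggered. Br at 120° is gauche with I at 60° (3.3); Br at 120° is gauche with Ph at 180° (4.2); SH at 240° is gauche with NH2 at 300° (3.3); SH at 240° is gauche with Ph at 180° (3.6). Total 14.4 kJ/mol.
B is eclipsed. H at 0° is eclipsed with Ph at 0° (7.4); Br at 120° is eclipsed with NH2 at 120° (9.6); SH at 240° is eclipsed with I at 240° (13.4). Total 30.4 kJ/mol.
B has the highest total (30.4 kJ/mol).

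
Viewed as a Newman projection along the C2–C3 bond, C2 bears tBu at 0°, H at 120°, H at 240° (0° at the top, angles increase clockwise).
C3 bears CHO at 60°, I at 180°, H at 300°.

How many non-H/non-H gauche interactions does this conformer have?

1

Non-H gauche pairs: tBu(0°)/CHO(60°) — 1 interaction.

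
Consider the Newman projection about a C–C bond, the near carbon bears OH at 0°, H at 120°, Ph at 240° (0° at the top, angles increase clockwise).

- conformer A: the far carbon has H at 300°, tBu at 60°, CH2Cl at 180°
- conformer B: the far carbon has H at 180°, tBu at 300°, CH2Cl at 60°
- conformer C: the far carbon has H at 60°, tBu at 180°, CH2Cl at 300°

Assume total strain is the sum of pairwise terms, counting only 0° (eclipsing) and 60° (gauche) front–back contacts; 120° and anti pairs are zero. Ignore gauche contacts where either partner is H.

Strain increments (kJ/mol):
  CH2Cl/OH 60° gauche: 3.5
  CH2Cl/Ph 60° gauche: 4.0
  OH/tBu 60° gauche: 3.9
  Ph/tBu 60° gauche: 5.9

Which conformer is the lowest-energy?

A (staggered): OH(0°)/tBu(60°) gauche 3.9; Ph(240°)/CH2Cl(180°) gauche 4.0 → 7.9 kJ/mol.
B (staggered): OH(0°)/tBu(300°) gauche 3.9; OH(0°)/CH2Cl(60°) gauche 3.5; Ph(240°)/tBu(300°) gauche 5.9 → 13.3 kJ/mol.
C (staggered): OH(0°)/CH2Cl(300°) gauche 3.5; Ph(240°)/tBu(180°) gauche 5.9; Ph(240°)/CH2Cl(300°) gauche 4.0 → 13.4 kJ/mol.
A has the lowest total (7.9 kJ/mol).

A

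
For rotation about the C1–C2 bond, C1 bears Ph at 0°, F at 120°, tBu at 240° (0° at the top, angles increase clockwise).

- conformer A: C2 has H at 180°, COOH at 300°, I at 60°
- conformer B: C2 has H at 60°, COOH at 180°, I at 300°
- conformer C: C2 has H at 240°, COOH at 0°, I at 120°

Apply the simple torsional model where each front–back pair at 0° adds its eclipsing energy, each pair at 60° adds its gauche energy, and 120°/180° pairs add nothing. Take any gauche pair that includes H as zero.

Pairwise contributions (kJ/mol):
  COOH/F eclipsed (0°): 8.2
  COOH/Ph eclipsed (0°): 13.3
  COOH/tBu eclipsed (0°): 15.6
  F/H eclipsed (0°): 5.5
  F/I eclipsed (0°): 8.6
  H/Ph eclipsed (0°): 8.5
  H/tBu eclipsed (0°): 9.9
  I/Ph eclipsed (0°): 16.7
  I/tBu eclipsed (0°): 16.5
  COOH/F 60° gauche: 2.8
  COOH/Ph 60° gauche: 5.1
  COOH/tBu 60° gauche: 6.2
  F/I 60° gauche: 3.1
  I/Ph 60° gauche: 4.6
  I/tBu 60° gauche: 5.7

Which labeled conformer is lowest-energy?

A (staggered): Ph–COOH gauche, Ph–I gauche, F–I gauche, tBu–COOH gauche; 5.1 + 4.6 + 3.1 + 6.2 = 19.0 kJ/mol.
B (staggered): Ph–I gauche, F–COOH gauche, tBu–COOH gauche, tBu–I gauche; 4.6 + 2.8 + 6.2 + 5.7 = 19.3 kJ/mol.
C (eclipsed): Ph–COOH eclipsed, F–I eclipsed, tBu–H eclipsed; 13.3 + 8.6 + 9.9 = 31.8 kJ/mol.
A has the lowest total (19.0 kJ/mol).

A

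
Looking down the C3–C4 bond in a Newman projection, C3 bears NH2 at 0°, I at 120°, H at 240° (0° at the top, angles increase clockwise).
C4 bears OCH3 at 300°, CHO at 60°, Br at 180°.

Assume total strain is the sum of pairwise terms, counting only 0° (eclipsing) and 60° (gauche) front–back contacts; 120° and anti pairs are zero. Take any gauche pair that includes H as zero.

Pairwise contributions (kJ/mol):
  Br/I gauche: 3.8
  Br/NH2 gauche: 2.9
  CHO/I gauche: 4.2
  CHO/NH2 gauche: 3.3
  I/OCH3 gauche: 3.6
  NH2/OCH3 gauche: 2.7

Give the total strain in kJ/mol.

This conformer (staggered): NH2(0°)/OCH3(300°) gauche 2.7; NH2(0°)/CHO(60°) gauche 3.3; I(120°)/CHO(60°) gauche 4.2; I(120°)/Br(180°) gauche 3.8 → 14.0 kJ/mol.

14.0 kJ/mol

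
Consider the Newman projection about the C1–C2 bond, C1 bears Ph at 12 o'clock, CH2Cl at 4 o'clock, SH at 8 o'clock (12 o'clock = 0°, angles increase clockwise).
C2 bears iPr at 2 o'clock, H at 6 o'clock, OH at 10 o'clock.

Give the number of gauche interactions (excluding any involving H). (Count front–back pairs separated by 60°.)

Non-H gauche pairs: Ph(0°)/iPr(60°); Ph(0°)/OH(300°); CH2Cl(120°)/iPr(60°); SH(240°)/OH(300°) — 4 interactions.

4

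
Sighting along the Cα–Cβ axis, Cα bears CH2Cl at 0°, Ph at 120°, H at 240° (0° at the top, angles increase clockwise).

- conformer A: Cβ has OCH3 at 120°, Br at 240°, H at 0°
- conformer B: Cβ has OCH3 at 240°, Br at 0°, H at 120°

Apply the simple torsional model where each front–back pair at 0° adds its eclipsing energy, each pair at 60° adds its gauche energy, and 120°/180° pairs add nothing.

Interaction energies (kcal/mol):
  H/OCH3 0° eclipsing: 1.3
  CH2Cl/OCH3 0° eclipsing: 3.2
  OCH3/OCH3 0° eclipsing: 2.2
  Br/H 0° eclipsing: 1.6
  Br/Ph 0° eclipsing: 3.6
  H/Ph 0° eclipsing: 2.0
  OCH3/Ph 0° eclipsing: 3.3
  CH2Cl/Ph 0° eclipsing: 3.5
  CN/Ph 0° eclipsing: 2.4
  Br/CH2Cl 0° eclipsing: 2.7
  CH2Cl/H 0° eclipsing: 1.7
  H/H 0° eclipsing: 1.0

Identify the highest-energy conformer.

A

A (eclipsed): CH2Cl–H eclipsed, Ph–OCH3 eclipsed, H–Br eclipsed; 1.7 + 3.3 + 1.6 = 6.6 kcal/mol.
B (eclipsed): CH2Cl–Br eclipsed, Ph–H eclipsed, H–OCH3 eclipsed; 2.7 + 2.0 + 1.3 = 6.0 kcal/mol.
A has the highest total (6.6 kcal/mol).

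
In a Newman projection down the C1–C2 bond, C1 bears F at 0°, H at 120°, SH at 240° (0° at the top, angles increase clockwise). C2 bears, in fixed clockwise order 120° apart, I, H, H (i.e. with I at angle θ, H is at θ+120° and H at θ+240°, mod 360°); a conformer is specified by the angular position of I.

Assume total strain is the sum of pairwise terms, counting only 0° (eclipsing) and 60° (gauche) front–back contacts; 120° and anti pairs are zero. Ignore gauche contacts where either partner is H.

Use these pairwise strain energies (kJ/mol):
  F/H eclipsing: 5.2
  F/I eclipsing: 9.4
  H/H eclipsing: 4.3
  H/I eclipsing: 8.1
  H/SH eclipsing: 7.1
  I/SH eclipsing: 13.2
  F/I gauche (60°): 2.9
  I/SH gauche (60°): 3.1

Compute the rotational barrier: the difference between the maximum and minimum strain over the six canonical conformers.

19.8 kJ/mol

I at 0° (eclipsed): F(0°)/I(0°) eclipsed 9.4; H(120°)/H(120°) eclipsed 4.3; SH(240°)/H(240°) eclipsed 7.1 → 20.8 kJ/mol.
I at 60° (staggered): F(0°)/I(60°) gauche 2.9 → 2.9 kJ/mol.
I at 120° (eclipsed): F(0°)/H(0°) eclipsed 5.2; H(120°)/I(120°) eclipsed 8.1; SH(240°)/H(240°) eclipsed 7.1 → 20.4 kJ/mol.
I at 180° (staggered): SH(240°)/I(180°) gauche 3.1 → 3.1 kJ/mol.
I at 240° (eclipsed): F(0°)/H(0°) eclipsed 5.2; H(120°)/H(120°) eclipsed 4.3; SH(240°)/I(240°) eclipsed 13.2 → 22.7 kJ/mol.
I at 300° (staggered): F(0°)/I(300°) gauche 2.9; SH(240°)/I(300°) gauche 3.1 → 6.0 kJ/mol.
Max at 240° (22.7 kJ/mol), min at 60° (2.9 kJ/mol); barrier = 19.8 kJ/mol.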